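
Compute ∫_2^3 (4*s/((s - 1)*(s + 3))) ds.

Factor the denominator: s**2 + 2*s - 3 = (s + 3)(s - 1).
Partial fractions: 4*s/((s - 1)*(s + 3)) = 3/(s + 3) + 1/(s - 1).
An antiderivative is F(s) = log(s - 1) + 3*log(s + 3).
Then F(3) - F(2) = (4*log(2) + 3*log(3)) - (3*log(5)) = -3*log(5) + 4*log(2) + 3*log(3).

-3*log(5) + 4*log(2) + 3*log(3)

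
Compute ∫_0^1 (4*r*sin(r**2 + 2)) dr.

2*cos(2) - 2*cos(3)

Let u = r**2 + 2, so du = 2*r dr. When r = 0, u = 2; when r = 1, u = 3.
The integral becomes 2·∫ sin(u) du from 2 to 3, with antiderivative -2*cos(u).
Back in r: F(r) = -2*cos(r**2 + 2).
Then F(1) - F(0) = (-2*cos(3)) - (-2*cos(2)) = 2*cos(2) - 2*cos(3).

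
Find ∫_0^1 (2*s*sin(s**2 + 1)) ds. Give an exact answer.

-cos(2) + cos(1)

Let u = s**2 + 1, so du = 2*s ds. When s = 0, u = 1; when s = 1, u = 2.
The integral becomes ∫ sin(u) du from 1 to 2, with antiderivative -cos(u).
Back in s: F(s) = -cos(s**2 + 1).
Then F(1) - F(0) = (-cos(2)) - (-cos(1)) = -cos(2) + cos(1).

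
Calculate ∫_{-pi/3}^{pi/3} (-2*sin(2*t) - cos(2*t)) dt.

An antiderivative is F(t) = -sin(2*t)/2 + cos(2*t).
Then F(pi/3) - F(-pi/3) = (-1/2 - sqrt(3)/4) - (-1/2 + sqrt(3)/4) = -sqrt(3)/2.

-sqrt(3)/2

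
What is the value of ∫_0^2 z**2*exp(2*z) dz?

-1/4 + 5*exp(4)/4

Integrate by parts twice (u = z^2, dv = exp(2*z) dz).
An antiderivative is F(z) = (2*z**2 - 2*z + 1)*exp(2*z)/4.
Then F(2) - F(0) = (5*exp(4)/4) - (1/4) = -1/4 + 5*exp(4)/4.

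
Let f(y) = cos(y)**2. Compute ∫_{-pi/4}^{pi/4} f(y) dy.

1/2 + pi/4

Use the identity cos^2(y) = (1 + cos(2*y))/2.
An antiderivative is F(y) = y/2 + sin(2*y)/4.
Then F(pi/4) - F(-pi/4) = (1/4 + pi/8) - (-pi/8 - 1/4) = 1/2 + pi/4.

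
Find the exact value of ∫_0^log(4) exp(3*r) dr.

Let u = exp(r), so du = exp(r) dr. When r = 0, u = 1; when r = log(4), u = 4.
The integral becomes ∫ u**2 du from 1 to 4, with antiderivative u**3/3.
Back in r: F(r) = exp(3*r)/3.
Then F(log(4)) - F(0) = (64/3) - (1/3) = 21.

21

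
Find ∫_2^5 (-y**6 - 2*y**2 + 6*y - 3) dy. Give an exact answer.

-78165/7

By the power rule, an antiderivative is F(y) = -y**7/7 - 2*y**3/3 + 3*y**2 - 3*y.
Then F(5) - F(2) = (-234865/21) - (-370/21) = -78165/7.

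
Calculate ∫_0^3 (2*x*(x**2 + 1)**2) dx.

333

Let u = x**2 + 1, so du = 2*x dx. When x = 0, u = 1; when x = 3, u = 10.
The integral becomes ∫ u**2 du from 1 to 10, with antiderivative u**3/3.
Back in x: F(x) = (x**2 + 1)**3/3.
Then F(3) - F(0) = (1000/3) - (1/3) = 333.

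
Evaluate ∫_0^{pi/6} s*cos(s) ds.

-1 + pi/12 + sqrt(3)/2

Integrate by parts once (u = s, dv = cos(s) ds).
An antiderivative is F(s) = s*sin(s) + cos(s).
Then F(pi/6) - F(0) = (pi/12 + sqrt(3)/2) - (1) = -1 + pi/12 + sqrt(3)/2.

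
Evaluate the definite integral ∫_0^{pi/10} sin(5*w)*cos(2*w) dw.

Use the identity sin(5*w)cos(2*w) = [sin(7*w) + sin(3*w)]/2.
An antiderivative is F(w) = -cos(3*w)/6 - cos(7*w)/14.
Then F(pi/10) - F(0) = (-sqrt(10 - 2*sqrt(5))/42) - (-5/21) = 5/21 - sqrt(10 - 2*sqrt(5))/42.

5/21 - sqrt(10 - 2*sqrt(5))/42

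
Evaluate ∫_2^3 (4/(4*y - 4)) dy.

An antiderivative is F(y) = log(4*y - 4).
Then F(3) - F(2) = (log(8)) - (log(4)) = log(2).

log(2)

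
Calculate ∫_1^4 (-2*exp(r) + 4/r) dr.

An antiderivative is F(r) = -2*exp(r) + 4*log(r).
Then F(4) - F(1) = (-2*exp(4) + 8*log(2)) - (-2*exp(1)) = -2*exp(4) + 2*exp(1) + 8*log(2).

-2*exp(4) + 2*exp(1) + 8*log(2)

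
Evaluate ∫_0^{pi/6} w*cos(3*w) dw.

-1/9 + pi/18

Integrate by parts once (u = w, dv = cos(3*w) dw).
An antiderivative is F(w) = w*sin(3*w)/3 + cos(3*w)/9.
Then F(pi/6) - F(0) = (pi/18) - (1/9) = -1/9 + pi/18.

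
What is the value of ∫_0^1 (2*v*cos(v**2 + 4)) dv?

Let u = v**2 + 4, so du = 2*v dv. When v = 0, u = 4; when v = 1, u = 5.
The integral becomes ∫ cos(u) du from 4 to 5, with antiderivative sin(u).
Back in v: F(v) = sin(v**2 + 4).
Then F(1) - F(0) = (sin(5)) - (sin(4)) = sin(5) - sin(4).

sin(5) - sin(4)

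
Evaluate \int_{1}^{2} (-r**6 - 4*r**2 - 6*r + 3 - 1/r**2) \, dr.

By the power rule, an antiderivative is F(r) = -r**7/7 - 4*r**3/3 - 3*r**2 + 3*r + 1/r.
Then F(2) - F(1) = (-1447/42) - (-10/21) = -1427/42.

-1427/42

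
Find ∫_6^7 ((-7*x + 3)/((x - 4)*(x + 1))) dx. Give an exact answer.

-5*log(3) - log(2) + 2*log(7)

Factor the denominator: x**2 - 3*x - 4 = (x + 1)(x - 4).
Partial fractions: (-7*x + 3)/((x - 4)*(x + 1)) = -2/(x + 1) - 5/(x - 4).
An antiderivative is F(x) = -5*log(x - 4) - 2*log(x + 1).
Then F(7) - F(6) = (-5*log(3) - 6*log(2)) - (-2*log(7) - 5*log(2)) = -5*log(3) - log(2) + 2*log(7).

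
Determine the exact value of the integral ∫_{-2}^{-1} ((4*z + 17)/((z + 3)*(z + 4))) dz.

log(64/3)

Factor the denominator: z**2 + 7*z + 12 = (z + 4)(z + 3).
Partial fractions: (4*z + 17)/((z + 3)*(z + 4)) = -1/(z + 4) + 5/(z + 3).
An antiderivative is F(z) = 5*log(z + 3) - log(z + 4).
Then F(-1) - F(-2) = (log(32/3)) - (-log(2)) = log(64/3).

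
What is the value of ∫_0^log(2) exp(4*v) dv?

15/4

Let u = exp(v), so du = exp(v) dv. When v = 0, u = 1; when v = log(2), u = 2.
The integral becomes ∫ u**3 du from 1 to 2, with antiderivative u**4/4.
Back in v: F(v) = exp(4*v)/4.
Then F(log(2)) - F(0) = (4) - (1/4) = 15/4.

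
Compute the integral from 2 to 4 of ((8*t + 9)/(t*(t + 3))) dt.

Factor the denominator: t**2 + 3*t = (t + 3)t.
Partial fractions: (8*t + 9)/(t*(t + 3)) = 5/(t + 3) + 3/t.
An antiderivative is F(t) = 3*log(t) + 5*log(t + 3).
Then F(4) - F(2) = (6*log(2) + 5*log(7)) - (3*log(2) + 5*log(5)) = -5*log(5) + 3*log(2) + 5*log(7).

-5*log(5) + 3*log(2) + 5*log(7)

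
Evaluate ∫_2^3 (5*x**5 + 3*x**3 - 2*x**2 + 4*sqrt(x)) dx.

-16*sqrt(2)/3 + 8*sqrt(3) + 2361/4

By the power rule, an antiderivative is F(x) = 5*x**6/6 + 3*x**4/4 + 8*x**(3/2)/3 - 2*x**3/3.
Then F(3) - F(2) = (8*sqrt(3) + 2601/4) - (16*sqrt(2)/3 + 60) = -16*sqrt(2)/3 + 8*sqrt(3) + 2361/4.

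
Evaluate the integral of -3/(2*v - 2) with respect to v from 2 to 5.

-log(8)

An antiderivative is F(v) = -3*log(2*v - 2)/2.
Then F(5) - F(2) = (-9*log(2)/2) - (-3*log(2)/2) = -log(8).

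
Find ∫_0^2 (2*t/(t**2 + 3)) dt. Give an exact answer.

log(7/3)

Let u = t**2 + 3, so du = 2*t dt. When t = 0, u = 3; when t = 2, u = 7.
The integral becomes ∫ 1/u du from 3 to 7, with antiderivative log(u).
Back in t: F(t) = log(t**2 + 3).
Then F(2) - F(0) = (log(7)) - (log(3)) = log(7/3).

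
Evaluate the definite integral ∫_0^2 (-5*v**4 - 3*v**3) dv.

By the power rule, an antiderivative is F(v) = -v**5 - 3*v**4/4.
Then F(2) - F(0) = (-44) - (0) = -44.

-44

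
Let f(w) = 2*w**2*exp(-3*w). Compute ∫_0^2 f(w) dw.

Integrate by parts twice (u = w^2, dv = 2*exp(-3*w) dw).
An antiderivative is F(w) = (-18*w**2 - 12*w - 4)*exp(-3*w)/27.
Then F(2) - F(0) = (-100*exp(-6)/27) - (-4/27) = 4/27 - 100*exp(-6)/27.

4/27 - 100*exp(-6)/27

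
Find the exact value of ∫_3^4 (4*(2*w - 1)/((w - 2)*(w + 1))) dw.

Factor the denominator: w**2 - w - 2 = (w + 1)(w - 2).
Partial fractions: 4*(2*w - 1)/((w - 2)*(w + 1)) = 4/(w + 1) + 4/(w - 2).
An antiderivative is F(w) = 4*log(w - 2) + 4*log(w + 1).
Then F(4) - F(3) = (4*log(2) + 4*log(5)) - (8*log(2)) = -4*log(2) + 4*log(5).

-4*log(2) + 4*log(5)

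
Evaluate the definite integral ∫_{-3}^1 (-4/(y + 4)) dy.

-4*log(5)

An antiderivative is F(y) = -4*log(y + 4).
Then F(1) - F(-3) = (-4*log(5)) - (0) = -4*log(5).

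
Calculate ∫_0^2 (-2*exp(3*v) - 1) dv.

-2*exp(6)/3 - 4/3

An antiderivative is F(v) = -2*exp(3*v)/3 - v.
Then F(2) - F(0) = (-2*exp(6)/3 - 2) - (-2/3) = -2*exp(6)/3 - 4/3.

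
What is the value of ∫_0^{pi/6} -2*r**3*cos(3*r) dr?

-4/27 - pi**3/324 + 2*pi/27

Integrate by parts 3 times (u = r^3, dv = -2*cos(3*r) dr).
An antiderivative is F(r) = -2*r**3*sin(3*r)/3 - 2*r**2*cos(3*r)/3 + 4*r*sin(3*r)/9 + 4*cos(3*r)/27.
Then F(pi/6) - F(0) = (pi*(24 - pi**2)/324) - (4/27) = -4/27 - pi**3/324 + 2*pi/27.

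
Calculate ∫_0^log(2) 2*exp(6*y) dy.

21

Let u = exp(y), so du = exp(y) dy. When y = 0, u = 1; when y = log(2), u = 2.
The integral becomes 2·∫ u**5 du from 1 to 2, with antiderivative u**6/3.
Back in y: F(y) = exp(6*y)/3.
Then F(log(2)) - F(0) = (64/3) - (1/3) = 21.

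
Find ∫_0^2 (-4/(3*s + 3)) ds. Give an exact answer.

-4*log(3)/3

An antiderivative is F(s) = -4*log(3*s + 3)/3.
Then F(2) - F(0) = (-8*log(3)/3) - (-4*log(3)/3) = -4*log(3)/3.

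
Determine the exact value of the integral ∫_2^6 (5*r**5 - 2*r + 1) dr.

By the power rule, an antiderivative is F(r) = 5*r**6/6 - r**2 + r.
Then F(6) - F(2) = (38850) - (154/3) = 116396/3.

116396/3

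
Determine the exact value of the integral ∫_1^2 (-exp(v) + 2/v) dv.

-exp(2) + log(4) + exp(1)

An antiderivative is F(v) = -exp(v) + 2*log(v).
Then F(2) - F(1) = (-exp(2) + log(4)) - (-exp(1)) = -exp(2) + log(4) + exp(1).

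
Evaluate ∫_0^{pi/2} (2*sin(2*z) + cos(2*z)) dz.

2

An antiderivative is F(z) = sin(2*z)/2 - cos(2*z).
Then F(pi/2) - F(0) = (1) - (-1) = 2.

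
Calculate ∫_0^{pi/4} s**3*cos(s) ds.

-3*sqrt(2) - 3*sqrt(2)*pi/4 + sqrt(2)*pi**3/128 + 3*sqrt(2)*pi**2/32 + 6

Integrate by parts 3 times (u = s^3, dv = cos(s) ds).
An antiderivative is F(s) = s**3*sin(s) + 3*s**2*cos(s) - 6*s*sin(s) - 6*cos(s).
Then F(pi/4) - F(0) = (sqrt(2)*(-384 - 96*pi + pi**3 + 12*pi**2)/128) - (-6) = -3*sqrt(2) - 3*sqrt(2)*pi/4 + sqrt(2)*pi**3/128 + 3*sqrt(2)*pi**2/32 + 6.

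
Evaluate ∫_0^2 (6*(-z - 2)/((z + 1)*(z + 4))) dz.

-6*log(3) + 4*log(2)

Factor the denominator: z**2 + 5*z + 4 = (z + 4)(z + 1).
Partial fractions: 6*(-z - 2)/((z + 1)*(z + 4)) = -4/(z + 4) - 2/(z + 1).
An antiderivative is F(z) = -2*log(z + 1) - 4*log(z + 4).
Then F(2) - F(0) = (-6*log(3) - 4*log(2)) - (-8*log(2)) = -6*log(3) + 4*log(2).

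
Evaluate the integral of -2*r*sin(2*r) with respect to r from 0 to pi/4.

Integrate by parts once (u = r, dv = -2*sin(2*r) dr).
An antiderivative is F(r) = r*cos(2*r) - sin(2*r)/2.
Then F(pi/4) - F(0) = (-1/2) - (0) = -1/2.

-1/2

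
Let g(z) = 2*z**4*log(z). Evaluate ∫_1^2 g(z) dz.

Integrate by parts once (u = ln z, dv = 2*z**4 dz).
An antiderivative is F(z) = 2*z**5*(5*log(z) - 1)/25.
Then F(2) - F(1) = (-64/25 + 64*log(2)/5) - (-2/25) = -62/25 + 64*log(2)/5.

-62/25 + 64*log(2)/5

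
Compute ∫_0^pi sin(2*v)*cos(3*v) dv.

-4/5

Use the identity sin(2*v)cos(3*v) = [sin(5*v) + sin(-v)]/2.
An antiderivative is F(v) = cos(v)/2 - cos(5*v)/10.
Then F(pi) - F(0) = (-2/5) - (2/5) = -4/5.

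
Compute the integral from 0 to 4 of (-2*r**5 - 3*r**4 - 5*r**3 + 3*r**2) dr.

By the power rule, an antiderivative is F(r) = -r**6/3 - 3*r**5/5 - 5*r**4/4 + r**3.
Then F(4) - F(0) = (-33536/15) - (0) = -33536/15.

-33536/15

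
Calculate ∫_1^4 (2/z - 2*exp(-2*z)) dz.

An antiderivative is F(z) = 2*log(z) + exp(-2*z).
Then F(4) - F(1) = (exp(-8) + 4*log(2)) - (exp(-2)) = -exp(-2) + exp(-8) + 4*log(2).

-exp(-2) + exp(-8) + 4*log(2)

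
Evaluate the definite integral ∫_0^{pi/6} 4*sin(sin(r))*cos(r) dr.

4 - 4*cos(1/2)

Let u = sin(r), so du = cos(r) dr. When r = 0, u = 0; when r = pi/6, u = 1/2.
The integral becomes 4·∫ sin(u) du from 0 to 1/2, with antiderivative -4*cos(u).
Back in r: F(r) = -4*cos(sin(r)).
Then F(pi/6) - F(0) = (-4*cos(1/2)) - (-4) = 4 - 4*cos(1/2).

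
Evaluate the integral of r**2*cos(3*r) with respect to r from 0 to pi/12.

Integrate by parts twice (u = r^2, dv = cos(3*r) dr).
An antiderivative is F(r) = r**2*sin(3*r)/3 + 2*r*cos(3*r)/9 - 2*sin(3*r)/27.
Then F(pi/12) - F(0) = (sqrt(2)*(-32 + pi**2 + 8*pi)/864) - (0) = sqrt(2)*(-32 + pi**2 + 8*pi)/864.

sqrt(2)*(-32 + pi**2 + 8*pi)/864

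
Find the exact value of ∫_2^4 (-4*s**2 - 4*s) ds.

-296/3

By the power rule, an antiderivative is F(s) = -4*s**3/3 - 2*s**2.
Then F(4) - F(2) = (-352/3) - (-56/3) = -296/3.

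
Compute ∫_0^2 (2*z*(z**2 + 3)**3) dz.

580

Let u = z**2 + 3, so du = 2*z dz. When z = 0, u = 3; when z = 2, u = 7.
The integral becomes ∫ u**3 du from 3 to 7, with antiderivative u**4/4.
Back in z: F(z) = (z**2 + 3)**4/4.
Then F(2) - F(0) = (2401/4) - (81/4) = 580.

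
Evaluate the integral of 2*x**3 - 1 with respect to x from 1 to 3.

By the power rule, an antiderivative is F(x) = x**4/2 - x.
Then F(3) - F(1) = (75/2) - (-1/2) = 38.

38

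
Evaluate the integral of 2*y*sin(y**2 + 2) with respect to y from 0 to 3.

Let u = y**2 + 2, so du = 2*y dy. When y = 0, u = 2; when y = 3, u = 11.
The integral becomes ∫ sin(u) du from 2 to 11, with antiderivative -cos(u).
Back in y: F(y) = -cos(y**2 + 2).
Then F(3) - F(0) = (-cos(11)) - (-cos(2)) = cos(2) - cos(11).

cos(2) - cos(11)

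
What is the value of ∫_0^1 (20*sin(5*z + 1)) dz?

-4*cos(6) + 4*cos(1)

Let u = 5*z + 1, so du = 5 dz. When z = 0, u = 1; when z = 1, u = 6.
The integral becomes 4·∫ sin(u) du from 1 to 6, with antiderivative -4*cos(u).
Back in z: F(z) = -4*cos(5*z + 1).
Then F(1) - F(0) = (-4*cos(6)) - (-4*cos(1)) = -4*cos(6) + 4*cos(1).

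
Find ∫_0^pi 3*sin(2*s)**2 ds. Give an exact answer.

3*pi/2

Use the identity sin^2(2*s) = (1 - cos(4*s))/2.
An antiderivative is F(s) = 3*s/2 - 3*sin(4*s)/8.
Then F(pi) - F(0) = (3*pi/2) - (0) = 3*pi/2.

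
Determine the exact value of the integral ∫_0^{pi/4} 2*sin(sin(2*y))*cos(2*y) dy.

1 - cos(1)

Let u = sin(2*y), so du = 2*cos(2*y) dy. When y = 0, u = 0; when y = pi/4, u = 1.
The integral becomes ∫ sin(u) du from 0 to 1, with antiderivative -cos(u).
Back in y: F(y) = -cos(sin(2*y)).
Then F(pi/4) - F(0) = (-cos(1)) - (-1) = 1 - cos(1).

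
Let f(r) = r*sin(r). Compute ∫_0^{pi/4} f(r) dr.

Integrate by parts once (u = r, dv = sin(r) dr).
An antiderivative is F(r) = -r*cos(r) + sin(r).
Then F(pi/4) - F(0) = (sqrt(2)*(4 - pi)/8) - (0) = sqrt(2)*(4 - pi)/8.

sqrt(2)*(4 - pi)/8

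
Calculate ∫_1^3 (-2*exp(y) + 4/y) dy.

An antiderivative is F(y) = -2*exp(y) + 4*log(y).
Then F(3) - F(1) = (-2*exp(3) + log(81)) - (-2*exp(1)) = -2*exp(3) + 4*log(3) + 2*exp(1).

-2*exp(3) + 4*log(3) + 2*exp(1)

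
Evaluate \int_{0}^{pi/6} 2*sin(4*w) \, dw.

An antiderivative is F(w) = -cos(4*w)/2.
Then F(pi/6) - F(0) = (1/4) - (-1/2) = 3/4.

3/4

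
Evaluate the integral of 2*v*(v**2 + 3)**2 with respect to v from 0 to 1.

Let u = v**2 + 3, so du = 2*v dv. When v = 0, u = 3; when v = 1, u = 4.
The integral becomes ∫ u**2 du from 3 to 4, with antiderivative u**3/3.
Back in v: F(v) = (v**2 + 3)**3/3.
Then F(1) - F(0) = (64/3) - (9) = 37/3.

37/3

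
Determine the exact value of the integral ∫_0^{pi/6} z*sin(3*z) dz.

1/9

Integrate by parts once (u = z, dv = sin(3*z) dz).
An antiderivative is F(z) = -z*cos(3*z)/3 + sin(3*z)/9.
Then F(pi/6) - F(0) = (1/9) - (0) = 1/9.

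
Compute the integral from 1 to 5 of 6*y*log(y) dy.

Integrate by parts once (u = ln y, dv = 6*y dy).
An antiderivative is F(y) = 3*y**2*(2*log(y) - 1)/2.
Then F(5) - F(1) = (-75/2 + 75*log(5)) - (-3/2) = -36 + 75*log(5).

-36 + 75*log(5)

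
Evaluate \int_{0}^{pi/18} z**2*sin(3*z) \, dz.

Integrate by parts twice (u = z^2, dv = sin(3*z) dz).
An antiderivative is F(z) = -z**2*cos(3*z)/3 + 2*z*sin(3*z)/9 + 2*cos(3*z)/27.
Then F(pi/18) - F(0) = (-sqrt(3)*pi**2/1944 + pi/162 + sqrt(3)/27) - (2/27) = -2/27 - sqrt(3)*pi**2/1944 + pi/162 + sqrt(3)/27.

-2/27 - sqrt(3)*pi**2/1944 + pi/162 + sqrt(3)/27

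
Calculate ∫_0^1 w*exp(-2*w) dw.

Integrate by parts once (u = w, dv = exp(-2*w) dw).
An antiderivative is F(w) = (-2*w - 1)*exp(-2*w)/4.
Then F(1) - F(0) = (-3*exp(-2)/4) - (-1/4) = (-3 + exp(2))*exp(-2)/4.

(-3 + exp(2))*exp(-2)/4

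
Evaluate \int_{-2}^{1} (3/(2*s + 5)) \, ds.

An antiderivative is F(s) = 3*log(2*s + 5)/2.
Then F(1) - F(-2) = (3*log(7)/2) - (0) = 3*log(7)/2.

3*log(7)/2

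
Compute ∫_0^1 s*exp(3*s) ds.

1/9 + 2*exp(3)/9

Integrate by parts once (u = s, dv = exp(3*s) ds).
An antiderivative is F(s) = (3*s - 1)*exp(3*s)/9.
Then F(1) - F(0) = (2*exp(3)/9) - (-1/9) = 1/9 + 2*exp(3)/9.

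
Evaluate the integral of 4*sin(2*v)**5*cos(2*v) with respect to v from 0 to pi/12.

Let u = sin(2*v), so du = 2*cos(2*v) dv. When v = 0, u = 0; when v = pi/12, u = 1/2.
The integral becomes 2·∫ u**5 du from 0 to 1/2, with antiderivative u**6/3.
Back in v: F(v) = sin(2*v)**6/3.
Then F(pi/12) - F(0) = (1/192) - (0) = 1/192.

1/192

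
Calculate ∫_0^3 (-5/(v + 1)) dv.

-10*log(2)

An antiderivative is F(v) = -5*log(v + 1).
Then F(3) - F(0) = (-10*log(2)) - (0) = -10*log(2).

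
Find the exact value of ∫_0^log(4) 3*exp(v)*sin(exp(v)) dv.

3*cos(1) - 3*cos(4)

Let u = exp(v), so du = exp(v) dv. When v = 0, u = 1; when v = log(4), u = 4.
The integral becomes 3·∫ sin(u) du from 1 to 4, with antiderivative -3*cos(u).
Back in v: F(v) = -3*cos(exp(v)).
Then F(log(4)) - F(0) = (-3*cos(4)) - (-3*cos(1)) = 3*cos(1) - 3*cos(4).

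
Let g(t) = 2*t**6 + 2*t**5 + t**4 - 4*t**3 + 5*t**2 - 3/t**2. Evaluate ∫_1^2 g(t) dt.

12317/210

By the power rule, an antiderivative is F(t) = 2*t**7/7 + t**6/3 + t**5/5 - t**4 + 5*t**3/3 + 3/t.
Then F(2) - F(1) = (13259/210) - (157/35) = 12317/210.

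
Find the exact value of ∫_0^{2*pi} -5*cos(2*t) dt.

0

An antiderivative is F(t) = -5*sin(2*t)/2.
Then F(2*pi) - F(0) = (0) - (0) = 0.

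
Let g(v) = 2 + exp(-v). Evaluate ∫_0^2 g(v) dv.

An antiderivative is F(v) = 2*v - exp(-v).
Then F(2) - F(0) = (4 - exp(-2)) - (-1) = 5 - exp(-2).

5 - exp(-2)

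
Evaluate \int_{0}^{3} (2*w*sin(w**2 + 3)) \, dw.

cos(3) - cos(12)

Let u = w**2 + 3, so du = 2*w dw. When w = 0, u = 3; when w = 3, u = 12.
The integral becomes ∫ sin(u) du from 3 to 12, with antiderivative -cos(u).
Back in w: F(w) = -cos(w**2 + 3).
Then F(3) - F(0) = (-cos(12)) - (-cos(3)) = cos(3) - cos(12).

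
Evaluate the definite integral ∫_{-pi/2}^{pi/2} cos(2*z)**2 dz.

Use the identity cos^2(2*z) = (1 + cos(4*z))/2.
An antiderivative is F(z) = z/2 + sin(4*z)/8.
Then F(pi/2) - F(-pi/2) = (pi/4) - (-pi/4) = pi/2.

pi/2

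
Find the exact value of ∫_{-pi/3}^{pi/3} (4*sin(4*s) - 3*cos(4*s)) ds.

An antiderivative is F(s) = -3*sin(4*s)/4 - cos(4*s).
Then F(pi/3) - F(-pi/3) = (1/2 + 3*sqrt(3)/8) - (1/2 - 3*sqrt(3)/8) = 3*sqrt(3)/4.

3*sqrt(3)/4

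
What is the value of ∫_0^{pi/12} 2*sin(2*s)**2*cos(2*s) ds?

1/24

Let u = sin(2*s), so du = 2*cos(2*s) ds. When s = 0, u = 0; when s = pi/12, u = 1/2.
The integral becomes ∫ u**2 du from 0 to 1/2, with antiderivative u**3/3.
Back in s: F(s) = sin(2*s)**3/3.
Then F(pi/12) - F(0) = (1/24) - (0) = 1/24.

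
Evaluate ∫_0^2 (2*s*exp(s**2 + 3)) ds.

-exp(3) + exp(7)

Let u = s**2 + 3, so du = 2*s ds. When s = 0, u = 3; when s = 2, u = 7.
The integral becomes ∫ exp(u) du from 3 to 7, with antiderivative exp(u).
Back in s: F(s) = exp(s**2 + 3).
Then F(2) - F(0) = (exp(7)) - (exp(3)) = -exp(3) + exp(7).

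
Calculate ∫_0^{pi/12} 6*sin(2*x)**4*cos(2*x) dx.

3/160

Let u = sin(2*x), so du = 2*cos(2*x) dx. When x = 0, u = 0; when x = pi/12, u = 1/2.
The integral becomes 3·∫ u**4 du from 0 to 1/2, with antiderivative 3*u**5/5.
Back in x: F(x) = 3*sin(2*x)**5/5.
Then F(pi/12) - F(0) = (3/160) - (0) = 3/160.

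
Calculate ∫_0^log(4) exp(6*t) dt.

Let u = exp(t), so du = exp(t) dt. When t = 0, u = 1; when t = log(4), u = 4.
The integral becomes ∫ u**5 du from 1 to 4, with antiderivative u**6/6.
Back in t: F(t) = exp(6*t)/6.
Then F(log(4)) - F(0) = (2048/3) - (1/6) = 1365/2.

1365/2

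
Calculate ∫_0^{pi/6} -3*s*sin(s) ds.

-3/2 + sqrt(3)*pi/4

Integrate by parts once (u = s, dv = -3*sin(s) ds).
An antiderivative is F(s) = 3*s*cos(s) - 3*sin(s).
Then F(pi/6) - F(0) = (-3/2 + sqrt(3)*pi/4) - (0) = -3/2 + sqrt(3)*pi/4.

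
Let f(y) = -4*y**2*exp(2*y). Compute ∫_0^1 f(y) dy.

1 - exp(2)

Integrate by parts twice (u = y^2, dv = -4*exp(2*y) dy).
An antiderivative is F(y) = (-2*y**2 + 2*y - 1)*exp(2*y).
Then F(1) - F(0) = (-exp(2)) - (-1) = 1 - exp(2).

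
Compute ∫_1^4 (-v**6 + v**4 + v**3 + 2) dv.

-289251/140

By the power rule, an antiderivative is F(v) = -v**7/7 + v**5/5 + v**4/4 + 2*v.
Then F(4) - F(1) = (-72232/35) - (323/140) = -289251/140.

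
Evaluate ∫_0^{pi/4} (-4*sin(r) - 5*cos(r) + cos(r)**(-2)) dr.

-3 - sqrt(2)/2

An antiderivative is F(r) = -5*sin(r) + 4*cos(r) + tan(r).
Then F(pi/4) - F(0) = (1 - sqrt(2)/2) - (4) = -3 - sqrt(2)/2.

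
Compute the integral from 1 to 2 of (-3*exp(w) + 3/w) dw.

-3*exp(2) + 3*log(2) + 3*exp(1)

An antiderivative is F(w) = -3*exp(w) + 3*log(w).
Then F(2) - F(1) = (-3*exp(2) + 3*log(2)) - (-3*exp(1)) = -3*exp(2) + 3*log(2) + 3*exp(1).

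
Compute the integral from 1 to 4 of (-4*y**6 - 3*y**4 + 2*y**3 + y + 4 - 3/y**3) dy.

By the power rule, an antiderivative is F(y) = -4*y**7/7 - 3*y**5/5 + y**4/2 + y**2/2 + 4*y + 3/(2*y**2).
Then F(4) - F(1) = (-11003543/1120) - (373/70) = -11009511/1120.

-11009511/1120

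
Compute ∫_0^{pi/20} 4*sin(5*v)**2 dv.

-1/5 + pi/10

Use the identity sin^2(5*v) = (1 - cos(10*v))/2.
An antiderivative is F(v) = 2*v - sin(10*v)/5.
Then F(pi/20) - F(0) = (-1/5 + pi/10) - (0) = -1/5 + pi/10.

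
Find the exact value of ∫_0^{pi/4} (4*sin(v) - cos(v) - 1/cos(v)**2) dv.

3 - 5*sqrt(2)/2

An antiderivative is F(v) = -sin(v) - 4*cos(v) - tan(v).
Then F(pi/4) - F(0) = (-5*sqrt(2)/2 - 1) - (-4) = 3 - 5*sqrt(2)/2.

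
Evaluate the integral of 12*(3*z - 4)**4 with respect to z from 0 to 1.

4092/5

Let u = 3*z - 4, so du = 3 dz. When z = 0, u = -4; when z = 1, u = -1.
The integral becomes 4·∫ u**4 du from -4 to -1, with antiderivative 4*u**5/5.
Back in z: F(z) = 4*(3*z - 4)**5/5.
Then F(1) - F(0) = (-4/5) - (-4096/5) = 4092/5.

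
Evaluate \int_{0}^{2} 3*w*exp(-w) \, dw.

3 - 9*exp(-2)

Integrate by parts once (u = w, dv = 3*exp(-w) dw).
An antiderivative is F(w) = (-3*w - 3)*exp(-w).
Then F(2) - F(0) = (-9*exp(-2)) - (-3) = 3 - 9*exp(-2).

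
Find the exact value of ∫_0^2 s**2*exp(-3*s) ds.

Integrate by parts twice (u = s^2, dv = exp(-3*s) ds).
An antiderivative is F(s) = (-9*s**2 - 6*s - 2)*exp(-3*s)/27.
Then F(2) - F(0) = (-50*exp(-6)/27) - (-2/27) = 2/27 - 50*exp(-6)/27.

2/27 - 50*exp(-6)/27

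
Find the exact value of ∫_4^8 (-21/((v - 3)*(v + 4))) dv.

Factor the denominator: v**2 + v - 12 = (v + 4)(v - 3).
Partial fractions: -21/((v - 3)*(v + 4)) = 3/(v + 4) - 3/(v - 3).
An antiderivative is F(v) = -3*log(v - 3) + 3*log(v + 4).
Then F(8) - F(4) = (-3*log(5) + 3*log(3) + 6*log(2)) - (9*log(2)) = -3*log(5) - 3*log(2) + 3*log(3).

-3*log(5) - 3*log(2) + 3*log(3)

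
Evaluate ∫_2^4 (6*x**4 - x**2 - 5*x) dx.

17126/15

By the power rule, an antiderivative is F(x) = 6*x**5/5 - x**3/3 - 5*x**2/2.
Then F(4) - F(2) = (17512/15) - (386/15) = 17126/15.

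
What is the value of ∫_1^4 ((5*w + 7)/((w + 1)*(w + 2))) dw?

Factor the denominator: w**2 + 3*w + 2 = (w + 2)(w + 1).
Partial fractions: (5*w + 7)/((w + 1)*(w + 2)) = 3/(w + 2) + 2/(w + 1).
An antiderivative is F(w) = 2*log(w + 1) + 3*log(w + 2).
Then F(4) - F(1) = (3*log(2) + 2*log(5) + 3*log(3)) - (2*log(2) + 3*log(3)) = log(50).

log(50)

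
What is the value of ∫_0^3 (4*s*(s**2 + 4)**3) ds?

28305/2

Let u = s**2 + 4, so du = 2*s ds. When s = 0, u = 4; when s = 3, u = 13.
The integral becomes 2·∫ u**3 du from 4 to 13, with antiderivative u**4/2.
Back in s: F(s) = (s**2 + 4)**4/2.
Then F(3) - F(0) = (28561/2) - (128) = 28305/2.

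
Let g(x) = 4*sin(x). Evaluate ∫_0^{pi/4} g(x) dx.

4 - 2*sqrt(2)

An antiderivative is F(x) = -4*cos(x).
Then F(pi/4) - F(0) = (-2*sqrt(2)) - (-4) = 4 - 2*sqrt(2).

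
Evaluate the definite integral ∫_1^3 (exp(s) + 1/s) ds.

An antiderivative is F(s) = exp(s) + log(s).
Then F(3) - F(1) = (log(3) + exp(3)) - (exp(1)) = -exp(1) + log(3) + exp(3).

-exp(1) + log(3) + exp(3)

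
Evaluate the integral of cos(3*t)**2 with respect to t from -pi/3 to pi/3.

Use the identity cos^2(3*t) = (1 + cos(6*t))/2.
An antiderivative is F(t) = t/2 + sin(6*t)/12.
Then F(pi/3) - F(-pi/3) = (pi/6) - (-pi/6) = pi/3.

pi/3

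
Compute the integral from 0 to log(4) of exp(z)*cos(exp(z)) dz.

-sin(1) + sin(4)

Let u = exp(z), so du = exp(z) dz. When z = 0, u = 1; when z = log(4), u = 4.
The integral becomes ∫ cos(u) du from 1 to 4, with antiderivative sin(u).
Back in z: F(z) = sin(exp(z)).
Then F(log(4)) - F(0) = (sin(4)) - (sin(1)) = -sin(1) + sin(4).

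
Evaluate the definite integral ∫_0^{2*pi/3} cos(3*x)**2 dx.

pi/3

Use the identity cos^2(3*x) = (1 + cos(6*x))/2.
An antiderivative is F(x) = x/2 + sin(6*x)/12.
Then F(2*pi/3) - F(0) = (pi/3) - (0) = pi/3.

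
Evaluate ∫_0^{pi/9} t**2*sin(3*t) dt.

Integrate by parts twice (u = t^2, dv = sin(3*t) dt).
An antiderivative is F(t) = -t**2*cos(3*t)/3 + 2*t*sin(3*t)/9 + 2*cos(3*t)/27.
Then F(pi/9) - F(0) = (-pi**2/486 + 1/27 + sqrt(3)*pi/81) - (2/27) = -1/27 - pi**2/486 + sqrt(3)*pi/81.

-1/27 - pi**2/486 + sqrt(3)*pi/81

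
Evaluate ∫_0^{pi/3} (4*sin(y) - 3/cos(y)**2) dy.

2 - 3*sqrt(3)

An antiderivative is F(y) = -4*cos(y) - 3*tan(y).
Then F(pi/3) - F(0) = (-3*sqrt(3) - 2) - (-4) = 2 - 3*sqrt(3).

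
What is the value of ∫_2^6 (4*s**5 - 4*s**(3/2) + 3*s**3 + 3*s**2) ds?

-288*sqrt(6)/5 + 32*sqrt(2)/5 + 96688/3

By the power rule, an antiderivative is F(s) = 2*s**6/3 - 8*s**(5/2)/5 + 3*s**4/4 + s**3.
Then F(6) - F(2) = (32292 - 288*sqrt(6)/5) - (188/3 - 32*sqrt(2)/5) = -288*sqrt(6)/5 + 32*sqrt(2)/5 + 96688/3.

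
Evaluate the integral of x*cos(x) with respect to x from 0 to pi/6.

Integrate by parts once (u = x, dv = cos(x) dx).
An antiderivative is F(x) = x*sin(x) + cos(x).
Then F(pi/6) - F(0) = (pi/12 + sqrt(3)/2) - (1) = -1 + pi/12 + sqrt(3)/2.

-1 + pi/12 + sqrt(3)/2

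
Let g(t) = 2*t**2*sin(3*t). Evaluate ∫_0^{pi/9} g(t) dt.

-2/27 - pi**2/243 + 2*sqrt(3)*pi/81

Integrate by parts twice (u = t^2, dv = 2*sin(3*t) dt).
An antiderivative is F(t) = -2*t**2*cos(3*t)/3 + 4*t*sin(3*t)/9 + 4*cos(3*t)/27.
Then F(pi/9) - F(0) = (-pi**2/243 + 2/27 + 2*sqrt(3)*pi/81) - (4/27) = -2/27 - pi**2/243 + 2*sqrt(3)*pi/81.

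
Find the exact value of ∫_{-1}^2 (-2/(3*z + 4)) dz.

An antiderivative is F(z) = -2*log(3*z + 4)/3.
Then F(2) - F(-1) = (-2*log(10)/3) - (0) = -2*log(10)/3.

-2*log(10)/3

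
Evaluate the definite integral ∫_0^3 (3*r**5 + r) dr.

By the power rule, an antiderivative is F(r) = r**6/2 + r**2/2.
Then F(3) - F(0) = (369) - (0) = 369.

369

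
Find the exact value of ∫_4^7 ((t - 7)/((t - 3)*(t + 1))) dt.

Factor the denominator: t**2 - 2*t - 3 = (t + 1)(t - 3).
Partial fractions: (t - 7)/((t - 3)*(t + 1)) = 2/(t + 1) - 1/(t - 3).
An antiderivative is F(t) = -log(t - 3) + 2*log(t + 1).
Then F(7) - F(4) = (log(16)) - (log(25)) = log(16/25).

log(16/25)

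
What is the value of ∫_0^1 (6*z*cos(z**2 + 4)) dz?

Let u = z**2 + 4, so du = 2*z dz. When z = 0, u = 4; when z = 1, u = 5.
The integral becomes 3·∫ cos(u) du from 4 to 5, with antiderivative 3*sin(u).
Back in z: F(z) = 3*sin(z**2 + 4).
Then F(1) - F(0) = (3*sin(5)) - (3*sin(4)) = 3*sin(5) - 3*sin(4).

3*sin(5) - 3*sin(4)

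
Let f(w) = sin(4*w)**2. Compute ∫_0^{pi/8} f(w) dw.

Use the identity sin^2(4*w) = (1 - cos(8*w))/2.
An antiderivative is F(w) = w/2 - sin(8*w)/16.
Then F(pi/8) - F(0) = (pi/16) - (0) = pi/16.

pi/16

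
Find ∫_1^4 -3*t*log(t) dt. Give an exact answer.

Integrate by parts once (u = ln t, dv = -3*t dt).
An antiderivative is F(t) = -3*t**2*(2*log(t) - 1)/4.
Then F(4) - F(1) = (12 - 48*log(2)) - (3/4) = 45/4 - 48*log(2).

45/4 - 48*log(2)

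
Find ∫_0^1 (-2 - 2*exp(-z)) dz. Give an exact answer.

-4 + 2*exp(-1)

An antiderivative is F(z) = -2*z + 2*exp(-z).
Then F(1) - F(0) = (-2 + 2*exp(-1)) - (2) = -4 + 2*exp(-1).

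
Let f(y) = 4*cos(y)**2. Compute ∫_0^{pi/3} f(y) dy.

sqrt(3)/2 + 2*pi/3

Use the identity cos^2(y) = (1 + cos(2*y))/2.
An antiderivative is F(y) = 2*y + sin(2*y).
Then F(pi/3) - F(0) = (sqrt(3)/2 + 2*pi/3) - (0) = sqrt(3)/2 + 2*pi/3.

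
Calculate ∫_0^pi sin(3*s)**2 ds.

Use the identity sin^2(3*s) = (1 - cos(6*s))/2.
An antiderivative is F(s) = s/2 - sin(6*s)/12.
Then F(pi) - F(0) = (pi/2) - (0) = pi/2.

pi/2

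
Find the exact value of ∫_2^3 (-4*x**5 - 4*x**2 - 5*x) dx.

By the power rule, an antiderivative is F(x) = -2*x**6/3 - 4*x**3/3 - 5*x**2/2.
Then F(3) - F(2) = (-1089/2) - (-190/3) = -2887/6.

-2887/6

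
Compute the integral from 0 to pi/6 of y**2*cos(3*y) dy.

-2/27 + pi**2/108

Integrate by parts twice (u = y^2, dv = cos(3*y) dy).
An antiderivative is F(y) = y**2*sin(3*y)/3 + 2*y*cos(3*y)/9 - 2*sin(3*y)/27.
Then F(pi/6) - F(0) = (-2/27 + pi**2/108) - (0) = -2/27 + pi**2/108.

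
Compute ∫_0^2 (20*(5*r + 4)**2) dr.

Let u = 5*r + 4, so du = 5 dr. When r = 0, u = 4; when r = 2, u = 14.
The integral becomes 4·∫ u**2 du from 4 to 14, with antiderivative 4*u**3/3.
Back in r: F(r) = 4*(5*r + 4)**3/3.
Then F(2) - F(0) = (10976/3) - (256/3) = 10720/3.

10720/3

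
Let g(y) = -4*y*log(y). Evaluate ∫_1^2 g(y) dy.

3 - 8*log(2)

Integrate by parts once (u = ln y, dv = -4*y dy).
An antiderivative is F(y) = -y**2*(2*log(y) - 1).
Then F(2) - F(1) = (4 - 8*log(2)) - (1) = 3 - 8*log(2).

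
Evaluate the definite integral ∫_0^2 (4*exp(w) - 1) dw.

-6 + 4*exp(2)

An antiderivative is F(w) = -w + 4*exp(w).
Then F(2) - F(0) = (-2 + 4*exp(2)) - (4) = -6 + 4*exp(2).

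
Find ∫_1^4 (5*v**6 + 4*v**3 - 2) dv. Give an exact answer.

By the power rule, an antiderivative is F(v) = 5*v**7/7 + v**4 - 2*v.
Then F(4) - F(1) = (83656/7) - (-2/7) = 83658/7.

83658/7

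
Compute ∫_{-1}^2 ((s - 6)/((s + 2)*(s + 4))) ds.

-log(8)

Factor the denominator: s**2 + 6*s + 8 = (s + 4)(s + 2).
Partial fractions: (s - 6)/((s + 2)*(s + 4)) = 5/(s + 4) - 4/(s + 2).
An antiderivative is F(s) = -4*log(s + 2) + 5*log(s + 4).
Then F(2) - F(-1) = (-3*log(2) + 5*log(3)) - (5*log(3)) = -log(8).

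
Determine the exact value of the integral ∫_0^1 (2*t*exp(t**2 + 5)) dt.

-exp(5) + exp(6)

Let u = t**2 + 5, so du = 2*t dt. When t = 0, u = 5; when t = 1, u = 6.
The integral becomes ∫ exp(u) du from 5 to 6, with antiderivative exp(u).
Back in t: F(t) = exp(t**2 + 5).
Then F(1) - F(0) = (exp(6)) - (exp(5)) = -exp(5) + exp(6).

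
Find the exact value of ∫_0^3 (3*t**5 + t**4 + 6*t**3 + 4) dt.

2733/5

By the power rule, an antiderivative is F(t) = t**6/2 + t**5/5 + 3*t**4/2 + 4*t.
Then F(3) - F(0) = (2733/5) - (0) = 2733/5.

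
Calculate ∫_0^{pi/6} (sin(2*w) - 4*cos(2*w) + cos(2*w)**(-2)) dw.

An antiderivative is F(w) = -2*sin(2*w) - cos(2*w)/2 + tan(2*w)/2.
Then F(pi/6) - F(0) = (-sqrt(3)/2 - 1/4) - (-1/2) = 1/4 - sqrt(3)/2.

1/4 - sqrt(3)/2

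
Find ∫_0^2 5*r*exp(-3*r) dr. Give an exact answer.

5/9 - 35*exp(-6)/9

Integrate by parts once (u = r, dv = 5*exp(-3*r) dr).
An antiderivative is F(r) = (-15*r - 5)*exp(-3*r)/9.
Then F(2) - F(0) = (-35*exp(-6)/9) - (-5/9) = 5/9 - 35*exp(-6)/9.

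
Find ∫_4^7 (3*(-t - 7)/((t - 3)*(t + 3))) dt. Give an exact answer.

-8*log(2) - 2*log(7) + 2*log(5)

Factor the denominator: t**2 - 9 = (t + 3)(t - 3).
Partial fractions: 3*(-t - 7)/((t - 3)*(t + 3)) = 2/(t + 3) - 5/(t - 3).
An antiderivative is F(t) = -5*log(t - 3) + 2*log(t + 3).
Then F(7) - F(4) = (-8*log(2) + 2*log(5)) - (log(49)) = -8*log(2) - 2*log(7) + 2*log(5).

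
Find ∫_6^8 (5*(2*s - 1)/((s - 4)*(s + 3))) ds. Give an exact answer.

-10*log(3) + 5*log(2) + 5*log(11)

Factor the denominator: s**2 - s - 12 = (s + 3)(s - 4).
Partial fractions: 5*(2*s - 1)/((s - 4)*(s + 3)) = 5/(s + 3) + 5/(s - 4).
An antiderivative is F(s) = 5*log(s - 4) + 5*log(s + 3).
Then F(8) - F(6) = (10*log(2) + 5*log(11)) - (5*log(2) + 10*log(3)) = -10*log(3) + 5*log(2) + 5*log(11).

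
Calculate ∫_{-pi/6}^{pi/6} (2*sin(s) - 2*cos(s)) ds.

An antiderivative is F(s) = -2*sin(s) - 2*cos(s).
Then F(pi/6) - F(-pi/6) = (-sqrt(3) - 1) - (1 - sqrt(3)) = -2.

-2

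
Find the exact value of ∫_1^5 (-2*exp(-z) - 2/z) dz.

-2*log(5) - 2*exp(-1) + 2*exp(-5)

An antiderivative is F(z) = -2*log(z) + 2*exp(-z).
Then F(5) - F(1) = (-2*log(5) + 2*exp(-5)) - (2*exp(-1)) = -2*log(5) - 2*exp(-1) + 2*exp(-5).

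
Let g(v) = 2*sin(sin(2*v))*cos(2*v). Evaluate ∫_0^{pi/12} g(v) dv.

1 - cos(1/2)

Let u = sin(2*v), so du = 2*cos(2*v) dv. When v = 0, u = 0; when v = pi/12, u = 1/2.
The integral becomes ∫ sin(u) du from 0 to 1/2, with antiderivative -cos(u).
Back in v: F(v) = -cos(sin(2*v)).
Then F(pi/12) - F(0) = (-cos(1/2)) - (-1) = 1 - cos(1/2).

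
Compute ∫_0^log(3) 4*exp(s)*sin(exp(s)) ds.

4*cos(1) - 4*cos(3)

Let u = exp(s), so du = exp(s) ds. When s = 0, u = 1; when s = log(3), u = 3.
The integral becomes 4·∫ sin(u) du from 1 to 3, with antiderivative -4*cos(u).
Back in s: F(s) = -4*cos(exp(s)).
Then F(log(3)) - F(0) = (-4*cos(3)) - (-4*cos(1)) = 4*cos(1) - 4*cos(3).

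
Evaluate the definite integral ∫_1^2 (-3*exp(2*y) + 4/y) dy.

-3*exp(4)/2 + log(16) + 3*exp(2)/2

An antiderivative is F(y) = -3*exp(2*y)/2 + 4*log(y).
Then F(2) - F(1) = (-3*exp(4)/2 + log(16)) - (-3*exp(2)/2) = -3*exp(4)/2 + log(16) + 3*exp(2)/2.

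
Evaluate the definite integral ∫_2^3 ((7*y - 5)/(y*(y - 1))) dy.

Factor the denominator: y**2 - y = y(y - 1).
Partial fractions: (7*y - 5)/(y*(y - 1)) = 5/y + 2/(y - 1).
An antiderivative is F(y) = 5*log(y) + 2*log(y - 1).
Then F(3) - F(2) = (2*log(2) + 5*log(3)) - (log(32)) = -3*log(2) + 5*log(3).

-3*log(2) + 5*log(3)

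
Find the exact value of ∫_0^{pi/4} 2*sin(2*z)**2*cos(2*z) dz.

1/3

Let u = sin(2*z), so du = 2*cos(2*z) dz. When z = 0, u = 0; when z = pi/4, u = 1.
The integral becomes ∫ u**2 du from 0 to 1, with antiderivative u**3/3.
Back in z: F(z) = sin(2*z)**3/3.
Then F(pi/4) - F(0) = (1/3) - (0) = 1/3.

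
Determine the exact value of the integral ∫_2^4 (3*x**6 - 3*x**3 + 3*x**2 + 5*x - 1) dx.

48096/7

By the power rule, an antiderivative is F(x) = 3*x**7/7 - 3*x**4/4 + x**3 + 5*x**2/2 - x.
Then F(4) - F(2) = (48508/7) - (412/7) = 48096/7.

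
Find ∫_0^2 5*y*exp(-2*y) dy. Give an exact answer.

5/4 - 25*exp(-4)/4

Integrate by parts once (u = y, dv = 5*exp(-2*y) dy).
An antiderivative is F(y) = (-10*y - 5)*exp(-2*y)/4.
Then F(2) - F(0) = (-25*exp(-4)/4) - (-5/4) = 5/4 - 25*exp(-4)/4.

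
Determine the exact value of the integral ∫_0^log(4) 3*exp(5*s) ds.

Let u = exp(s), so du = exp(s) ds. When s = 0, u = 1; when s = log(4), u = 4.
The integral becomes 3·∫ u**4 du from 1 to 4, with antiderivative 3*u**5/5.
Back in s: F(s) = 3*exp(5*s)/5.
Then F(log(4)) - F(0) = (3072/5) - (3/5) = 3069/5.

3069/5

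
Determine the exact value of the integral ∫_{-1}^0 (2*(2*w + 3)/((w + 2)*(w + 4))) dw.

Factor the denominator: w**2 + 6*w + 8 = (w + 4)(w + 2).
Partial fractions: 2*(2*w + 3)/((w + 2)*(w + 4)) = 5/(w + 4) - 1/(w + 2).
An antiderivative is F(w) = -log(w + 2) + 5*log(w + 4).
Then F(0) - F(-1) = (9*log(2)) - (5*log(3)) = -5*log(3) + 9*log(2).

-5*log(3) + 9*log(2)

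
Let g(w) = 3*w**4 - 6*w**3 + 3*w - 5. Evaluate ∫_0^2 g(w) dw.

-44/5

By the power rule, an antiderivative is F(w) = 3*w**5/5 - 3*w**4/2 + 3*w**2/2 - 5*w.
Then F(2) - F(0) = (-44/5) - (0) = -44/5.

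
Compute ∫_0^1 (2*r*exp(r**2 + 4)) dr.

Let u = r**2 + 4, so du = 2*r dr. When r = 0, u = 4; when r = 1, u = 5.
The integral becomes ∫ exp(u) du from 4 to 5, with antiderivative exp(u).
Back in r: F(r) = exp(r**2 + 4).
Then F(1) - F(0) = (exp(5)) - (exp(4)) = -exp(4) + exp(5).

-exp(4) + exp(5)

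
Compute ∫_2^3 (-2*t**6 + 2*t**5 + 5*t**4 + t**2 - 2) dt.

By the power rule, an antiderivative is F(t) = -2*t**7/7 + t**6/3 + t**5 + t**3/3 - 2*t.
Then F(3) - F(2) = (-951/7) - (108/7) = -1059/7.

-1059/7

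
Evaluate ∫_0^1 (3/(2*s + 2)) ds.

An antiderivative is F(s) = 3*log(2*s + 2)/2.
Then F(1) - F(0) = (log(8)) - (3*log(2)/2) = 3*log(2)/2.

3*log(2)/2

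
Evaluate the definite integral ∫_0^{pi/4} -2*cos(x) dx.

-sqrt(2)

An antiderivative is F(x) = -2*sin(x).
Then F(pi/4) - F(0) = (-sqrt(2)) - (0) = -sqrt(2).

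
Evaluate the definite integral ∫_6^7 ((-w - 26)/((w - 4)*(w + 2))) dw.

-7*log(2) + 3*log(3)

Factor the denominator: w**2 - 2*w - 8 = (w + 2)(w - 4).
Partial fractions: (-w - 26)/((w - 4)*(w + 2)) = 4/(w + 2) - 5/(w - 4).
An antiderivative is F(w) = -5*log(w - 4) + 4*log(w + 2).
Then F(7) - F(6) = (log(27)) - (7*log(2)) = -7*log(2) + 3*log(3).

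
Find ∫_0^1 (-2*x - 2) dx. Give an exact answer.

By the power rule, an antiderivative is F(x) = -x**2 - 2*x.
Then F(1) - F(0) = (-3) - (0) = -3.

-3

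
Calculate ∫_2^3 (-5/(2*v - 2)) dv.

An antiderivative is F(v) = -5*log(2*v - 2)/2.
Then F(3) - F(2) = (-log(32)) - (-5*log(2)/2) = -5*log(2)/2.

-5*log(2)/2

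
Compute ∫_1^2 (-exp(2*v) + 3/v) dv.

-exp(4)/2 + log(8) + exp(2)/2

An antiderivative is F(v) = -exp(2*v)/2 + 3*log(v).
Then F(2) - F(1) = (-exp(4)/2 + log(8)) - (-exp(2)/2) = -exp(4)/2 + log(8) + exp(2)/2.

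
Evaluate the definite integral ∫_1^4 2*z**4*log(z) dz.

-2046/25 + 4096*log(2)/5

Integrate by parts once (u = ln z, dv = 2*z**4 dz).
An antiderivative is F(z) = 2*z**5*(5*log(z) - 1)/25.
Then F(4) - F(1) = (-2048/25 + 4096*log(2)/5) - (-2/25) = -2046/25 + 4096*log(2)/5.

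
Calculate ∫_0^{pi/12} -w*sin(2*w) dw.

Integrate by parts once (u = w, dv = -sin(2*w) dw).
An antiderivative is F(w) = w*cos(2*w)/2 - sin(2*w)/4.
Then F(pi/12) - F(0) = (-1/8 + sqrt(3)*pi/48) - (0) = -1/8 + sqrt(3)*pi/48.

-1/8 + sqrt(3)*pi/48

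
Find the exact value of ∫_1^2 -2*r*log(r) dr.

3/2 - log(16)

Integrate by parts once (u = ln r, dv = -2*r dr).
An antiderivative is F(r) = -r**2*(2*log(r) - 1)/2.
Then F(2) - F(1) = (2 - log(16)) - (1/2) = 3/2 - log(16).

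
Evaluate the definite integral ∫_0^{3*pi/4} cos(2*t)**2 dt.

Use the identity cos^2(2*t) = (1 + cos(4*t))/2.
An antiderivative is F(t) = t/2 + sin(4*t)/8.
Then F(3*pi/4) - F(0) = (3*pi/8) - (0) = 3*pi/8.

3*pi/8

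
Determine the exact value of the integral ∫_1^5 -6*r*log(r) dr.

36 - 75*log(5)

Integrate by parts once (u = ln r, dv = -6*r dr).
An antiderivative is F(r) = -3*r**2*(2*log(r) - 1)/2.
Then F(5) - F(1) = (75/2 - 75*log(5)) - (3/2) = 36 - 75*log(5).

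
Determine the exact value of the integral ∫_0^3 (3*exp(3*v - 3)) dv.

-(1 - exp(9))*exp(-3)

Let u = 3*v - 3, so du = 3 dv. When v = 0, u = -3; when v = 3, u = 6.
The integral becomes ∫ exp(u) du from -3 to 6, with antiderivative exp(u).
Back in v: F(v) = exp(3*v - 3).
Then F(3) - F(0) = (exp(6)) - (exp(-3)) = -(1 - exp(9))*exp(-3).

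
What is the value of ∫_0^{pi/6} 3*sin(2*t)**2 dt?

Use the identity sin^2(2*t) = (1 - cos(4*t))/2.
An antiderivative is F(t) = 3*t/2 - 3*sin(4*t)/8.
Then F(pi/6) - F(0) = (-3*sqrt(3)/16 + pi/4) - (0) = -3*sqrt(3)/16 + pi/4.

-3*sqrt(3)/16 + pi/4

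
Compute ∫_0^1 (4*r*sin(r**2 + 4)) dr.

2*cos(4) - 2*cos(5)

Let u = r**2 + 4, so du = 2*r dr. When r = 0, u = 4; when r = 1, u = 5.
The integral becomes 2·∫ sin(u) du from 4 to 5, with antiderivative -2*cos(u).
Back in r: F(r) = -2*cos(r**2 + 4).
Then F(1) - F(0) = (-2*cos(5)) - (-2*cos(4)) = 2*cos(4) - 2*cos(5).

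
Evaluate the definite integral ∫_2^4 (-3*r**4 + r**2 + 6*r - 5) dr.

By the power rule, an antiderivative is F(r) = -3*r**5/5 + r**3/3 + 3*r**2 - 5*r.
Then F(4) - F(2) = (-8476/15) - (-218/15) = -8258/15.

-8258/15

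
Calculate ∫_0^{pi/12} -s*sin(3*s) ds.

sqrt(2)*(-4 + pi)/72

Integrate by parts once (u = s, dv = -sin(3*s) ds).
An antiderivative is F(s) = s*cos(3*s)/3 - sin(3*s)/9.
Then F(pi/12) - F(0) = (sqrt(2)*(-4 + pi)/72) - (0) = sqrt(2)*(-4 + pi)/72.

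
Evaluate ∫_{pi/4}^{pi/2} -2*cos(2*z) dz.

1

An antiderivative is F(z) = -sin(2*z).
Then F(pi/2) - F(pi/4) = (0) - (-1) = 1.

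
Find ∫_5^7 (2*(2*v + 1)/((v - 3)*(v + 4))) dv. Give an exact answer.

-4*log(3) + 2*log(2) + 2*log(11)

Factor the denominator: v**2 + v - 12 = (v + 4)(v - 3).
Partial fractions: 2*(2*v + 1)/((v - 3)*(v + 4)) = 2/(v + 4) + 2/(v - 3).
An antiderivative is F(v) = 2*log(v - 3) + 2*log(v + 4).
Then F(7) - F(5) = (4*log(2) + 2*log(11)) - (2*log(2) + 4*log(3)) = -4*log(3) + 2*log(2) + 2*log(11).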